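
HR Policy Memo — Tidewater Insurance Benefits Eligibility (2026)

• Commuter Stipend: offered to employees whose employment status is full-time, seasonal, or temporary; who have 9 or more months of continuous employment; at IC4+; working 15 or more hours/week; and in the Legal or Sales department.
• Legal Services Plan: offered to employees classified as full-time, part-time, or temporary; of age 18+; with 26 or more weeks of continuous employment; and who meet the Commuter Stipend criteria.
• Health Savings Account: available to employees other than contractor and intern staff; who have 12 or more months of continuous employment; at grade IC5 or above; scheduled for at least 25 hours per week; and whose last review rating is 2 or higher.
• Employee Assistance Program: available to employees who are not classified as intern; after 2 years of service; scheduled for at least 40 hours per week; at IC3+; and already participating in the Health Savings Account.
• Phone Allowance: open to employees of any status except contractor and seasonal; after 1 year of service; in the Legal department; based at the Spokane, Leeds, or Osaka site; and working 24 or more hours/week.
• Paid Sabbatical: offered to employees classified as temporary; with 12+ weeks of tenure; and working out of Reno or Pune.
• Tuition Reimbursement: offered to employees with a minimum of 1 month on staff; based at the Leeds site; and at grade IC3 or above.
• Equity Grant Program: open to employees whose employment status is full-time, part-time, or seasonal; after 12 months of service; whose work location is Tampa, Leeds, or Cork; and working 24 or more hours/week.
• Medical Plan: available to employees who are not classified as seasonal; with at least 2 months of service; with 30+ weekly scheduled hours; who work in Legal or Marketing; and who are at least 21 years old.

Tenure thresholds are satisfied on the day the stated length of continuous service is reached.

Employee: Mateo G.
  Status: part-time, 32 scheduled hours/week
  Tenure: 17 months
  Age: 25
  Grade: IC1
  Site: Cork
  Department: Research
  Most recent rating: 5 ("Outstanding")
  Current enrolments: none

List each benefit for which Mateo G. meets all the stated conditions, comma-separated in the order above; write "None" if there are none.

Commuter Stipend — status part-time ✗ (requires full-time, seasonal, or temporary) → not eligible.
Legal Services Plan — status part-time ✓; age 25 ≥ 18 ✓; service 17 months ≥ 26 weeks (≈182 days) ✓; not eligible for Commuter Stipend ✗ → not eligible.
Health Savings Account — status part-time ✓ (not excluded); service 17 months ≥ 12 months ✓; grade IC1 < IC5 ✗ → not eligible.
Employee Assistance Program — status part-time ✓ (not excluded); service 17 months < 2 years (≈730 days) ✗ → not eligible.
Phone Allowance — status part-time ✓ (not excluded); service 17 months ≥ 1 year (≈365 days) ✓; dept Research ✗ → not eligible.
Paid Sabbatical — status part-time ✗ (requires temporary) → not eligible.
Tuition Reimbursement — service 17 months ≥ 1 month ✓; site Cork ✗ (not Leeds) → not eligible.
Equity Grant Program — status part-time ✓; service 17 months ≥ 12 months ✓; site Cork ✓; 32 hrs/wk ≥ 24 ✓ → eligible.
Medical Plan — status part-time ✓ (not excluded); service 17 months ≥ 2 months ✓; 32 hrs/wk ≥ 30 ✓; dept Research ✗ → not eligible.

Equity Grant Program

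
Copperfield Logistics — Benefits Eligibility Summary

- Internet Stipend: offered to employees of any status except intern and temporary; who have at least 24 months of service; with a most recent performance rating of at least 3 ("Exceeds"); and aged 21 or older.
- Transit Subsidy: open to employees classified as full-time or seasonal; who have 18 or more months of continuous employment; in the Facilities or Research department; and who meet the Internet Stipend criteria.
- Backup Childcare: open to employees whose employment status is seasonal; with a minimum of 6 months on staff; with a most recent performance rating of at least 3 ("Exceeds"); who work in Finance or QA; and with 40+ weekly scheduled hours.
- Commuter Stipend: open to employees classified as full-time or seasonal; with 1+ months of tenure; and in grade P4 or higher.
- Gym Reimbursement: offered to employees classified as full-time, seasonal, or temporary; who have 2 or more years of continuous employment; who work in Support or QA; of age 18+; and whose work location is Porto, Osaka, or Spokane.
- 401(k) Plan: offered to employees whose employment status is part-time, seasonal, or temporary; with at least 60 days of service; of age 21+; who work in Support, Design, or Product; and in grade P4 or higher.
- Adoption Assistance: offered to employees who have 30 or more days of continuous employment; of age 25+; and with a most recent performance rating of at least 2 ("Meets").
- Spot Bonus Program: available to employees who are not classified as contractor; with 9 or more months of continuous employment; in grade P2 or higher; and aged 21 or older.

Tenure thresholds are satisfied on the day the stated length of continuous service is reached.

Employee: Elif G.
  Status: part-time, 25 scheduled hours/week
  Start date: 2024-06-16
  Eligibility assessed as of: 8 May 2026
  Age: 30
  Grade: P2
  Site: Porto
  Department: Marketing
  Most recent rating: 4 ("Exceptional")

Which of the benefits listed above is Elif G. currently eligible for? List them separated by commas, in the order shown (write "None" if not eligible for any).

Service from 2024-06-16 to 8 May 2026: 691 days.
Internet Stipend — status part-time ✓ (not excluded); service 691 days < 24 months (≈720 days) ✗ → not eligible.
Transit Subsidy — status part-time ✗ (requires full-time or seasonal) → not eligible.
Backup Childcare — status part-time ✗ (requires seasonal) → not eligible.
Commuter Stipend — status part-time ✗ (requires full-time or seasonal) → not eligible.
Gym Reimbursement — status part-time ✗ (requires full-time, seasonal, or temporary) → not eligible.
401(k) Plan — status part-time ✓; service 691 days ≥ 60 days ✓; age 30 ≥ 21 ✓; dept Marketing ✗ → not eligible.
Adoption Assistance — service 691 days ≥ 30 days ✓; age 30 ≥ 25 ✓; rating 4 ≥ 2 ✓ → eligible.
Spot Bonus Program — status part-time ✓ (not excluded); service 691 days ≥ 9 months (≈270 days) ✓; grade P2 ≥ P2 ✓; age 30 ≥ 21 ✓ → eligible.

Adoption Assistance, Spot Bonus Program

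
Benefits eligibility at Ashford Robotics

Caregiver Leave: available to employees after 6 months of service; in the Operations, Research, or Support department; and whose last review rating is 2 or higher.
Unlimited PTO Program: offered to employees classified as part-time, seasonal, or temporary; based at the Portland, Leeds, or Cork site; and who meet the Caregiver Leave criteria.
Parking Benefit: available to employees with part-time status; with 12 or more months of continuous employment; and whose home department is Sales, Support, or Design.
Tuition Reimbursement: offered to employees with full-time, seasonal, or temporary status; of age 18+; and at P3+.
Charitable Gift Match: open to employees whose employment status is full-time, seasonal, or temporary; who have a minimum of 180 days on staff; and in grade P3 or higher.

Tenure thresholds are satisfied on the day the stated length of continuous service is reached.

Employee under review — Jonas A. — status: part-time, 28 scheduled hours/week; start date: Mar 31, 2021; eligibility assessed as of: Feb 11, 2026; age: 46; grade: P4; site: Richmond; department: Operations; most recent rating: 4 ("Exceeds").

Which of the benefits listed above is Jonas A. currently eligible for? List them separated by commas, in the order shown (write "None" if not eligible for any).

Caregiver Leave

Service from Mar 31, 2021 to Feb 11, 2026: 1778 days.
Caregiver Leave — service 1778 days ≥ 6 months (≈180 days) ✓; dept Operations ✓; rating 4 ≥ 2 ✓ → eligible.
Unlimited PTO Program — status part-time ✓; site Richmond ✗ (not Portland, Leeds, or Cork) → not eligible.
Parking Benefit — status part-time ✓; service 1778 days ≥ 12 months (≈360 days) ✓; dept Operations ✗ → not eligible.
Tuition Reimbursement — status part-time ✗ (requires full-time, seasonal, or temporary) → not eligible.
Charitable Gift Match — status part-time ✗ (requires full-time, seasonal, or temporary) → not eligible.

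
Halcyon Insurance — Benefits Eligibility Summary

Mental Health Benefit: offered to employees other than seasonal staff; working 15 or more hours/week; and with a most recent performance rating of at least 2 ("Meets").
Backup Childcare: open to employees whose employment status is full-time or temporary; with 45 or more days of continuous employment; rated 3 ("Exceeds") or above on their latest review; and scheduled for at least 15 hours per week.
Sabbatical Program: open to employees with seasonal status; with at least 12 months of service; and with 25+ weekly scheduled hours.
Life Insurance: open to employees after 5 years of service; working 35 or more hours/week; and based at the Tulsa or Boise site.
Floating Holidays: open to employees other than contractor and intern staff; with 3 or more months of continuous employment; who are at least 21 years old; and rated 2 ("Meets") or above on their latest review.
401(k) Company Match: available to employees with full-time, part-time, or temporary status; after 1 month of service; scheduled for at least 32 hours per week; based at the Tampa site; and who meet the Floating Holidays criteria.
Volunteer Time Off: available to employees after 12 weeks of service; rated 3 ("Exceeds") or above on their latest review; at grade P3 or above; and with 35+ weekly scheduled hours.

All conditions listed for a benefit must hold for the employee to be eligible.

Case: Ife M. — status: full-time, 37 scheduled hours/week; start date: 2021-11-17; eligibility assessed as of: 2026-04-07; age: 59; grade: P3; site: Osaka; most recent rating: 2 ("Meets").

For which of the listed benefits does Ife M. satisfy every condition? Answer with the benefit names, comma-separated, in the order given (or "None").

Service from 2021-11-17 to 2026-04-07: 1602 days.
Mental Health Benefit — status full-time ✓ (not excluded); 37 hrs/wk ≥ 15 ✓; rating 2 ≥ 2 ✓ → eligible.
Backup Childcare — status full-time ✓; service 1602 days ≥ 45 days ✓; rating 2 < 3 ✗ → not eligible.
Sabbatical Program — status full-time ✗ (requires seasonal) → not eligible.
Life Insurance — service 1602 days < 5 years (≈1825 days) ✗ → not eligible.
Floating Holidays — status full-time ✓ (not excluded); service 1602 days ≥ 3 months (≈90 days) ✓; age 59 ≥ 21 ✓; rating 2 ≥ 2 ✓ → eligible.
401(k) Company Match — status full-time ✓; service 1602 days ≥ 1 month (≈30 days) ✓; 37 hrs/wk ≥ 32 ✓; site Osaka ✗ (not Tampa) → not eligible.
Volunteer Time Off — service 1602 days ≥ 12 weeks (≈84 days) ✓; rating 2 < 3 ✗ → not eligible.

Mental Health Benefit, Floating Holidays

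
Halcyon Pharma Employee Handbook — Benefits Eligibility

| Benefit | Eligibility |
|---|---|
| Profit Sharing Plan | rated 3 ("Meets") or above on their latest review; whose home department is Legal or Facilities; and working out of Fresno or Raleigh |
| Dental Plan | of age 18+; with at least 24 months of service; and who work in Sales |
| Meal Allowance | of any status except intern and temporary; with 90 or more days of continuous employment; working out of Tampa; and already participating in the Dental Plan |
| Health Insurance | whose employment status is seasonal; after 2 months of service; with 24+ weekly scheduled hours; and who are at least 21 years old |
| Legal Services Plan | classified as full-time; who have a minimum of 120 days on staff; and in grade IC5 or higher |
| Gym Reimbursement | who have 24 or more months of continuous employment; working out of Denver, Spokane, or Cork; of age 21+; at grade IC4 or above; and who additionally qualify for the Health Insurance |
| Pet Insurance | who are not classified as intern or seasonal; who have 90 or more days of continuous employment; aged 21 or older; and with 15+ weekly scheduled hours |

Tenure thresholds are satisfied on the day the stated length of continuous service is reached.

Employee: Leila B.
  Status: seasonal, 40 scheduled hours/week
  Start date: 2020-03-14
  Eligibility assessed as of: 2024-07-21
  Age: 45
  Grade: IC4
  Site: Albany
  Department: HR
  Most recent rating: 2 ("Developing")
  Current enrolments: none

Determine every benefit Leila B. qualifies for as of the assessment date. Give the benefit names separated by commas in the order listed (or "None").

Health Insurance

Service from 2020-03-14 to 2024-07-21: 1590 days.
Profit Sharing Plan — rating 2 < 3 ✗ → not eligible.
Dental Plan — age 45 ≥ 18 ✓; service 1590 days ≥ 24 months (≈720 days) ✓; dept HR ✗ → not eligible.
Meal Allowance — status seasonal ✓ (not excluded); service 1590 days ≥ 90 days ✓; site Albany ✗ (not Tampa) → not eligible.
Health Insurance — status seasonal ✓; service 1590 days ≥ 2 months (≈60 days) ✓; 40 hrs/wk ≥ 24 ✓; age 45 ≥ 21 ✓ → eligible.
Legal Services Plan — status seasonal ✗ (requires full-time) → not eligible.
Gym Reimbursement — service 1590 days ≥ 24 months (≈720 days) ✓; site Albany ✗ (not Denver, Spokane, or Cork) → not eligible.
Pet Insurance — status seasonal ✗ (excluded) → not eligible.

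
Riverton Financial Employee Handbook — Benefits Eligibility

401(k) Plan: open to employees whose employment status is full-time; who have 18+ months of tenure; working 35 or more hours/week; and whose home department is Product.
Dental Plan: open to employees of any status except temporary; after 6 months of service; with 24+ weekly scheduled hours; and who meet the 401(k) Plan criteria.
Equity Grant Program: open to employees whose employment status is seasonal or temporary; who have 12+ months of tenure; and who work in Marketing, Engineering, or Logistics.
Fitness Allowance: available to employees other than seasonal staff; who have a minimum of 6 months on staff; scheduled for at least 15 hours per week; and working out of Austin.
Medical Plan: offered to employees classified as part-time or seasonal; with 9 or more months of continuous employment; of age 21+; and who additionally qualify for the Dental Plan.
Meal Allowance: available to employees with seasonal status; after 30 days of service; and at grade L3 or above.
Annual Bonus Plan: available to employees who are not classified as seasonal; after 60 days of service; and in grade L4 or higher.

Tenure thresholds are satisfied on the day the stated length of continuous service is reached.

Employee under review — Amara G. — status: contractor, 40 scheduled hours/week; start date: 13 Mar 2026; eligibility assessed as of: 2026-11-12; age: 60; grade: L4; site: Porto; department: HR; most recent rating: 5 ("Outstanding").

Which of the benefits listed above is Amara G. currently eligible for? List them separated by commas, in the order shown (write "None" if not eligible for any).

Annual Bonus Plan

Service from 13 Mar 2026 to 2026-11-12: 244 days.
401(k) Plan — status contractor ✗ (requires full-time) → not eligible.
Dental Plan — status contractor ✓ (not excluded); service 244 days ≥ 6 months (≈180 days) ✓; 40 hrs/wk ≥ 24 ✓; not eligible for 401(k) Plan ✗ → not eligible.
Equity Grant Program — status contractor ✗ (requires seasonal or temporary) → not eligible.
Fitness Allowance — status contractor ✓ (not excluded); service 244 days ≥ 6 months (≈180 days) ✓; 40 hrs/wk ≥ 15 ✓; site Porto ✗ (not Austin) → not eligible.
Medical Plan — status contractor ✗ (requires part-time or seasonal) → not eligible.
Meal Allowance — status contractor ✗ (requires seasonal) → not eligible.
Annual Bonus Plan — status contractor ✓ (not excluded); service 244 days ≥ 60 days ✓; grade L4 ≥ L4 ✓ → eligible.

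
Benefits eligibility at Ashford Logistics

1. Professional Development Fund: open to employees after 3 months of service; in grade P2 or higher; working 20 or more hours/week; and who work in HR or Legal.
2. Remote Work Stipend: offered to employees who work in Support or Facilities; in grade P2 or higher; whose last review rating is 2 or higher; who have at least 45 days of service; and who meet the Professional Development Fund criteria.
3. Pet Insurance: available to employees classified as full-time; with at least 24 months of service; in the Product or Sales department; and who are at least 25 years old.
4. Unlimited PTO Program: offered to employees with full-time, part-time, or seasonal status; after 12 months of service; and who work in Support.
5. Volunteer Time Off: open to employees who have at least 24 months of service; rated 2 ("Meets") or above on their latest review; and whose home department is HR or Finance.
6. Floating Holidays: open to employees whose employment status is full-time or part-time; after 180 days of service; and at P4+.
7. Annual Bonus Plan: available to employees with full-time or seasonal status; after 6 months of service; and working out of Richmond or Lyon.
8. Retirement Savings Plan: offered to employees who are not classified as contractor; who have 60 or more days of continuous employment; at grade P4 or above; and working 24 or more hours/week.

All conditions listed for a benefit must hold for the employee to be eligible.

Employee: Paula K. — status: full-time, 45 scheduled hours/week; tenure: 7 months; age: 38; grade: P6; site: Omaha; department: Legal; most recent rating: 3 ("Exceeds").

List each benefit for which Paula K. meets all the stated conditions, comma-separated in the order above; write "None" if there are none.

Professional Development Fund — service 7 months ≥ 3 months ✓; grade P6 ≥ P2 ✓; 45 hrs/wk ≥ 20 ✓; dept Legal ✓ → eligible.
Remote Work Stipend — dept Legal ✗ → not eligible.
Pet Insurance — status full-time ✓; service 7 months < 24 months ✗ → not eligible.
Unlimited PTO Program — status full-time ✓; service 7 months < 12 months ✗ → not eligible.
Volunteer Time Off — service 7 months < 24 months ✗ → not eligible.
Floating Holidays — status full-time ✓; service 7 months ≥ 180 days ✓; grade P6 ≥ P4 ✓ → eligible.
Annual Bonus Plan — status full-time ✓; service 7 months ≥ 6 months ✓; site Omaha ✗ (not Richmond or Lyon) → not eligible.
Retirement Savings Plan — status full-time ✓ (not excluded); service 7 months ≥ 60 days ✓; grade P6 ≥ P4 ✓; 45 hrs/wk ≥ 24 ✓ → eligible.

Professional Development Fund, Floating Holidays, Retirement Savings Plan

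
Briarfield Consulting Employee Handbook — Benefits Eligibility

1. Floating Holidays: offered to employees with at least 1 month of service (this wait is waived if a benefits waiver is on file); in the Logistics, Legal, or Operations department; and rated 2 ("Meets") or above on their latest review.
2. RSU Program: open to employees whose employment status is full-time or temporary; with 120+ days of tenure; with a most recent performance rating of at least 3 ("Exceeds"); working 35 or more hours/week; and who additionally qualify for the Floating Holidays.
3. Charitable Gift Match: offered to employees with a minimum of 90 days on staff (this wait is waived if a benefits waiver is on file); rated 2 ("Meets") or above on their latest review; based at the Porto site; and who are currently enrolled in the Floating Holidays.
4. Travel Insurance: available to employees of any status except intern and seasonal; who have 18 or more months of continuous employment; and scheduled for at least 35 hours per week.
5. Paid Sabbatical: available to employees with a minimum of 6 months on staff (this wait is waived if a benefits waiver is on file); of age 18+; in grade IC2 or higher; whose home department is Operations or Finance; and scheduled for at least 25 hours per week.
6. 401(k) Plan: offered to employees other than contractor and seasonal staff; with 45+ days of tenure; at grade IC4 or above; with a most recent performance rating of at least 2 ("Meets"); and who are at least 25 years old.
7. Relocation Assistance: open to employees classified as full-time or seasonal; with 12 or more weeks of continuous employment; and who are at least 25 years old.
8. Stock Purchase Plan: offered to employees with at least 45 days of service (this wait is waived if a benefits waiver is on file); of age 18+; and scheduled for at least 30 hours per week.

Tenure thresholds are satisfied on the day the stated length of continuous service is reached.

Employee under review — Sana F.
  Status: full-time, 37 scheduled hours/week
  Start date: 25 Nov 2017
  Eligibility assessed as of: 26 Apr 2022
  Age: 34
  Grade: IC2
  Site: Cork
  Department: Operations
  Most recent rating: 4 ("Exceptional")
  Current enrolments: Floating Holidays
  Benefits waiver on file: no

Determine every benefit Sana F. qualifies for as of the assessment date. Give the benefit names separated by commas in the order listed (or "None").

Service from 25 Nov 2017 to 26 Apr 2022: 1613 days.
Floating Holidays — no waiver, service 1613 days ≥ 1 month (≈30 days) ✓; dept Operations ✓; rating 4 ≥ 2 ✓ → eligible.
RSU Program — status full-time ✓; service 1613 days ≥ 120 days ✓; rating 4 ≥ 3 ✓; 37 hrs/wk ≥ 35 ✓; eligible for Floating Holidays ✓ → eligible.
Charitable Gift Match — no waiver, service 1613 days ≥ 90 days ✓; rating 4 ≥ 2 ✓; site Cork ✗ (not Porto) → not eligible.
Travel Insurance — status full-time ✓ (not excluded); service 1613 days ≥ 18 months (≈540 days) ✓; 37 hrs/wk ≥ 35 ✓ → eligible.
Paid Sabbatical — no waiver, service 1613 days ≥ 6 months (≈180 days) ✓; age 34 ≥ 18 ✓; grade IC2 ≥ IC2 ✓; dept Operations ✓; 37 hrs/wk ≥ 25 ✓ → eligible.
401(k) Plan — status full-time ✓ (not excluded); service 1613 days ≥ 45 days ✓; grade IC2 < IC4 ✗ → not eligible.
Relocation Assistance — status full-time ✓; service 1613 days ≥ 12 weeks (≈84 days) ✓; age 34 ≥ 25 ✓ → eligible.
Stock Purchase Plan — no waiver, service 1613 days ≥ 45 days ✓; age 34 ≥ 18 ✓; 37 hrs/wk ≥ 30 ✓ → eligible.

Floating Holidays, RSU Program, Travel Insurance, Paid Sabbatical, Relocation Assistance, Stock Purchase Plan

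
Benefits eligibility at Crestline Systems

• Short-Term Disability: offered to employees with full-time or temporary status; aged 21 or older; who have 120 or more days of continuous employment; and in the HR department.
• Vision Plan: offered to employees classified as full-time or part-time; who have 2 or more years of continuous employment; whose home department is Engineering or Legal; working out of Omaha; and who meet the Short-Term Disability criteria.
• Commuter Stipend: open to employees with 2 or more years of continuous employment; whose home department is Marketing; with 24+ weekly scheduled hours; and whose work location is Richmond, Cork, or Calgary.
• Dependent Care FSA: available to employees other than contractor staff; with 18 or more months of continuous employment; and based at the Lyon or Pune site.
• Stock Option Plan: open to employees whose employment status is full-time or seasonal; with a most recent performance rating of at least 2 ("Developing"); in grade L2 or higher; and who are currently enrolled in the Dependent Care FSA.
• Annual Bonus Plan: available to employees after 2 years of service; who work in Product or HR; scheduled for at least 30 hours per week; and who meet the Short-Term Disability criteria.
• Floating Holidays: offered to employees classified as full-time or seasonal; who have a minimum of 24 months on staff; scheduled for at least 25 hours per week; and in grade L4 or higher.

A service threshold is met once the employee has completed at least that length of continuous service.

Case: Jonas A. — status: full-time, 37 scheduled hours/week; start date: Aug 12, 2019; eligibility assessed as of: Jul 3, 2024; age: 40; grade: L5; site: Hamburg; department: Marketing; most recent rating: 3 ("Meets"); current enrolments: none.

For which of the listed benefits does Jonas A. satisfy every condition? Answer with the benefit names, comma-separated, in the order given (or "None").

Service from Aug 12, 2019 to Jul 3, 2024: 1787 days.
Short-Term Disability — status full-time ✓; age 40 ≥ 21 ✓; service 1787 days ≥ 120 days ✓; dept Marketing ✗ → not eligible.
Vision Plan — status full-time ✓; service 1787 days ≥ 2 years (≈730 days) ✓; dept Marketing ✗ → not eligible.
Commuter Stipend — service 1787 days ≥ 2 years (≈730 days) ✓; dept Marketing ✓; 37 hrs/wk ≥ 24 ✓; site Hamburg ✗ (not Richmond, Cork, or Calgary) → not eligible.
Dependent Care FSA — status full-time ✓ (not excluded); service 1787 days ≥ 18 months (≈540 days) ✓; site Hamburg ✗ (not Lyon or Pune) → not eligible.
Stock Option Plan — status full-time ✓; rating 3 ≥ 2 ✓; grade L5 ≥ L2 ✓; not enrolled in Dependent Care FSA ✗ → not eligible.
Annual Bonus Plan — service 1787 days ≥ 2 years (≈730 days) ✓; dept Marketing ✗ → not eligible.
Floating Holidays — status full-time ✓; service 1787 days ≥ 24 months (≈720 days) ✓; 37 hrs/wk ≥ 25 ✓; grade L5 ≥ L4 ✓ → eligible.

Floating Holidays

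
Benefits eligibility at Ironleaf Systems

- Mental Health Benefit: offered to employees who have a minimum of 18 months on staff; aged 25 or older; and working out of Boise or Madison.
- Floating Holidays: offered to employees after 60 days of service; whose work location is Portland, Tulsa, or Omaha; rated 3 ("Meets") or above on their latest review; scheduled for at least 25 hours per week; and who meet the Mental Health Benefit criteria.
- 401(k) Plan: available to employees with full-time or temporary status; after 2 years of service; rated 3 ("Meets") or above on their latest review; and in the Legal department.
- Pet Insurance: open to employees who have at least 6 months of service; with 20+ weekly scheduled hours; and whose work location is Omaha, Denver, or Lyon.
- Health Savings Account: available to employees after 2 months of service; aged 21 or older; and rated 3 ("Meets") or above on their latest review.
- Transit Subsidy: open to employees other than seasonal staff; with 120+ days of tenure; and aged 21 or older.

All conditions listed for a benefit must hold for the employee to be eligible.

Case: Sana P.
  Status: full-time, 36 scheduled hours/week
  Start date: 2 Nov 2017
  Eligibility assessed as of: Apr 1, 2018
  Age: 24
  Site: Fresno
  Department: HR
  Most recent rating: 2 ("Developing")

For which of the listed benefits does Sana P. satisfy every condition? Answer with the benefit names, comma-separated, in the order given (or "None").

Service from 2 Nov 2017 to Apr 1, 2018: 150 days.
Mental Health Benefit — service 150 days < 18 months (≈540 days) ✗ → not eligible.
Floating Holidays — service 150 days ≥ 60 days ✓; site Fresno ✗ (not Portland, Tulsa, or Omaha) → not eligible.
401(k) Plan — status full-time ✓; service 150 days < 2 years (≈730 days) ✗ → not eligible.
Pet Insurance — service 150 days < 6 months (≈180 days) ✗ → not eligible.
Health Savings Account — service 150 days ≥ 2 months (≈60 days) ✓; age 24 ≥ 21 ✓; rating 2 < 3 ✗ → not eligible.
Transit Subsidy — status full-time ✓ (not excluded); service 150 days ≥ 120 days ✓; age 24 ≥ 21 ✓ → eligible.

Transit Subsidy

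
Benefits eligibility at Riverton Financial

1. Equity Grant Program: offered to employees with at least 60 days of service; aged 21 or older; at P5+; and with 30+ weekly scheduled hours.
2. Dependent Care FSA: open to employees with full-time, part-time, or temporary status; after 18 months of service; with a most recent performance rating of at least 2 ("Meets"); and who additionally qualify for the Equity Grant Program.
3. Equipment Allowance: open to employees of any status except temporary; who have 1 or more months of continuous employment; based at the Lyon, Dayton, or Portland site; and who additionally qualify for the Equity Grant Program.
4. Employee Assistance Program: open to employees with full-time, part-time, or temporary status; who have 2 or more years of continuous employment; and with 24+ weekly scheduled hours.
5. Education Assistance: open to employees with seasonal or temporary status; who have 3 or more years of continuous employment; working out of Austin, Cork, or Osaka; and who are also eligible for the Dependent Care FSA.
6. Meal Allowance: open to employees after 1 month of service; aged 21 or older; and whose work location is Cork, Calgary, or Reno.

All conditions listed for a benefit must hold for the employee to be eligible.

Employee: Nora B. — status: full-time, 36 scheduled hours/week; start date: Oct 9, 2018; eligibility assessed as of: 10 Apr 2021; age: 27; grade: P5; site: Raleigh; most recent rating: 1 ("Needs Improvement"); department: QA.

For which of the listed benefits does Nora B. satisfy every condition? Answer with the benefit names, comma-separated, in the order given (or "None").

Equity Grant Program, Employee Assistance Program

Service from Oct 9, 2018 to 10 Apr 2021: 914 days.
Equity Grant Program — service 914 days ≥ 60 days ✓; age 27 ≥ 21 ✓; grade P5 ≥ P5 ✓; 36 hrs/wk ≥ 30 ✓ → eligible.
Dependent Care FSA — status full-time ✓; service 914 days ≥ 18 months (≈540 days) ✓; rating 1 < 2 ✗ → not eligible.
Equipment Allowance — status full-time ✓ (not excluded); service 914 days ≥ 1 month (≈30 days) ✓; site Raleigh ✗ (not Lyon, Dayton, or Portland) → not eligible.
Employee Assistance Program — status full-time ✓; service 914 days ≥ 2 years (≈730 days) ✓; 36 hrs/wk ≥ 24 ✓ → eligible.
Education Assistance — status full-time ✗ (requires seasonal or temporary) → not eligible.
Meal Allowance — service 914 days ≥ 1 month (≈30 days) ✓; age 27 ≥ 21 ✓; site Raleigh ✗ (not Cork, Calgary, or Reno) → not eligible.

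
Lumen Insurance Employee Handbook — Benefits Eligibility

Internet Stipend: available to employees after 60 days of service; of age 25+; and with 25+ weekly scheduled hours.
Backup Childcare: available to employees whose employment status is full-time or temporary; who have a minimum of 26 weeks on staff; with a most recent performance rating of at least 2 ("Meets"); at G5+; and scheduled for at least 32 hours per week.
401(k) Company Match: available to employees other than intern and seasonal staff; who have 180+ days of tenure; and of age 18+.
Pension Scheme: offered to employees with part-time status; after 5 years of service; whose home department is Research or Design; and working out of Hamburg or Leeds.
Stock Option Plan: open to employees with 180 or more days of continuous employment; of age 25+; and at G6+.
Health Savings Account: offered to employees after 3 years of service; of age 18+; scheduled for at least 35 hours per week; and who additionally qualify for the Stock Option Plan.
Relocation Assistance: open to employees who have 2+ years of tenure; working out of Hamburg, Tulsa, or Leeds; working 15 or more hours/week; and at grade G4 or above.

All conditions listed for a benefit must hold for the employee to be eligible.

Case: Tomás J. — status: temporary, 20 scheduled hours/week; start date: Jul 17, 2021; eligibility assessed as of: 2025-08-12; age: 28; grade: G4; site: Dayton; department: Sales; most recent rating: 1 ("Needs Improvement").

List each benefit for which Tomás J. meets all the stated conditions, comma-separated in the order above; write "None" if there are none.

401(k) Company Match

Service from Jul 17, 2021 to 2025-08-12: 1487 days.
Internet Stipend — service 1487 days ≥ 60 days ✓; age 28 ≥ 25 ✓; 20 hrs/wk < 25 ✗ → not eligible.
Backup Childcare — status temporary ✓; service 1487 days ≥ 26 weeks (≈182 days) ✓; rating 1 < 2 ✗ → not eligible.
401(k) Company Match — status temporary ✓ (not excluded); service 1487 days ≥ 180 days ✓; age 28 ≥ 18 ✓ → eligible.
Pension Scheme — status temporary ✗ (requires part-time) → not eligible.
Stock Option Plan — service 1487 days ≥ 180 days ✓; age 28 ≥ 25 ✓; grade G4 < G6 ✗ → not eligible.
Health Savings Account — service 1487 days ≥ 3 years (≈1095 days) ✓; age 28 ≥ 18 ✓; 20 hrs/wk < 35 ✗ → not eligible.
Relocation Assistance — service 1487 days ≥ 2 years (≈730 days) ✓; site Dayton ✗ (not Hamburg, Tulsa, or Leeds) → not eligible.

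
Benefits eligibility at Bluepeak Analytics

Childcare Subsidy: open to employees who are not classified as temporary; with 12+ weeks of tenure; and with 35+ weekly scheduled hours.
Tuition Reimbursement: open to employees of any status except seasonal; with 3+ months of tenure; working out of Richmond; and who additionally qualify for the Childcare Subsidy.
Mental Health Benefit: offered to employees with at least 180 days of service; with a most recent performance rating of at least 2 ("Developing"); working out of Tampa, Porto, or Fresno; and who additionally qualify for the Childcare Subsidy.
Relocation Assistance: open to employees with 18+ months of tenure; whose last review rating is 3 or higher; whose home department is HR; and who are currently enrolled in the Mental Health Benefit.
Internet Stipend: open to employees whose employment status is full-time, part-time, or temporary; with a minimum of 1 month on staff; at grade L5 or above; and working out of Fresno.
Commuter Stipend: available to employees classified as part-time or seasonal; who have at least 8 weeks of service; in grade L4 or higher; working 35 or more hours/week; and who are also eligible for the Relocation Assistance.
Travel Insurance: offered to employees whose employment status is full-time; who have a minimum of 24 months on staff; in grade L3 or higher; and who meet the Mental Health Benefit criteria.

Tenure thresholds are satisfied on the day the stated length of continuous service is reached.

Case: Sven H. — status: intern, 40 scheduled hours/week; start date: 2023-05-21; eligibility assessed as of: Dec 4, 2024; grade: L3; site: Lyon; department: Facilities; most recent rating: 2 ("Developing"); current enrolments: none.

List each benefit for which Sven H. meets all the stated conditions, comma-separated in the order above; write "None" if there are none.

Childcare Subsidy

Service from 2023-05-21 to Dec 4, 2024: 563 days.
Childcare Subsidy — status intern ✓ (not excluded); service 563 days ≥ 12 weeks (≈84 days) ✓; 40 hrs/wk ≥ 35 ✓ → eligible.
Tuition Reimbursement — status intern ✓ (not excluded); service 563 days ≥ 3 months (≈90 days) ✓; site Lyon ✗ (not Richmond) → not eligible.
Mental Health Benefit — service 563 days ≥ 180 days ✓; rating 2 ≥ 2 ✓; site Lyon ✗ (not Tampa, Porto, or Fresno) → not eligible.
Relocation Assistance — service 563 days ≥ 18 months (≈540 days) ✓; rating 2 < 3 ✗ → not eligible.
Internet Stipend — status intern ✗ (requires full-time, part-time, or temporary) → not eligible.
Commuter Stipend — status intern ✗ (requires part-time or seasonal) → not eligible.
Travel Insurance — status intern ✗ (requires full-time) → not eligible.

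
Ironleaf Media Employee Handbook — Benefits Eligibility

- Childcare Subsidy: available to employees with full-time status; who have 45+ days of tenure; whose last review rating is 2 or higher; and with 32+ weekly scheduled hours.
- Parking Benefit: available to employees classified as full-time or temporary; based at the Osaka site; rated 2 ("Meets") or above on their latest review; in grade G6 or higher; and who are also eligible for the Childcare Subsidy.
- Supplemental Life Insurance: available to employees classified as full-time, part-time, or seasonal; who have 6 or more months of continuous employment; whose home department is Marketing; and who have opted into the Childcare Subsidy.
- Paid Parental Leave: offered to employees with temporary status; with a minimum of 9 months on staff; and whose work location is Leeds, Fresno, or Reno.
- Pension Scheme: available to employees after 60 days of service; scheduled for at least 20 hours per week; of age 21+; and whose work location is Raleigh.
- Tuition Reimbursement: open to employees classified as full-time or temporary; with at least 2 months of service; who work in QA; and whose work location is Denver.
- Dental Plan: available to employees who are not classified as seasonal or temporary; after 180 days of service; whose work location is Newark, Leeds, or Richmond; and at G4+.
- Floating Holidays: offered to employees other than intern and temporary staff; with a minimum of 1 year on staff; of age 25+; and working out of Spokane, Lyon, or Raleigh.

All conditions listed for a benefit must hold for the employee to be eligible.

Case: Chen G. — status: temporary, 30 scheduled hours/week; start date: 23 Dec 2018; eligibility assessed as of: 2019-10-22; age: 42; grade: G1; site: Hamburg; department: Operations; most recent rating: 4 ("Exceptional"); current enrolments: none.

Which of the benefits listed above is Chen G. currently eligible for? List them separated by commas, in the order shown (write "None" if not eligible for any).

None

Service from 23 Dec 2018 to 2019-10-22: 303 days.
Childcare Subsidy — status temporary ✗ (requires full-time) → not eligible.
Parking Benefit — status temporary ✓; site Hamburg ✗ (not Osaka) → not eligible.
Supplemental Life Insurance — status temporary ✗ (requires full-time, part-time, or seasonal) → not eligible.
Paid Parental Leave — status temporary ✓; service 303 days ≥ 9 months (≈270 days) ✓; site Hamburg ✗ (not Leeds, Fresno, or Reno) → not eligible.
Pension Scheme — service 303 days ≥ 60 days ✓; 30 hrs/wk ≥ 20 ✓; age 42 ≥ 21 ✓; site Hamburg ✗ (not Raleigh) → not eligible.
Tuition Reimbursement — status temporary ✓; service 303 days ≥ 2 months (≈60 days) ✓; dept Operations ✗ → not eligible.
Dental Plan — status temporary ✗ (excluded) → not eligible.
Floating Holidays — status temporary ✗ (excluded) → not eligible.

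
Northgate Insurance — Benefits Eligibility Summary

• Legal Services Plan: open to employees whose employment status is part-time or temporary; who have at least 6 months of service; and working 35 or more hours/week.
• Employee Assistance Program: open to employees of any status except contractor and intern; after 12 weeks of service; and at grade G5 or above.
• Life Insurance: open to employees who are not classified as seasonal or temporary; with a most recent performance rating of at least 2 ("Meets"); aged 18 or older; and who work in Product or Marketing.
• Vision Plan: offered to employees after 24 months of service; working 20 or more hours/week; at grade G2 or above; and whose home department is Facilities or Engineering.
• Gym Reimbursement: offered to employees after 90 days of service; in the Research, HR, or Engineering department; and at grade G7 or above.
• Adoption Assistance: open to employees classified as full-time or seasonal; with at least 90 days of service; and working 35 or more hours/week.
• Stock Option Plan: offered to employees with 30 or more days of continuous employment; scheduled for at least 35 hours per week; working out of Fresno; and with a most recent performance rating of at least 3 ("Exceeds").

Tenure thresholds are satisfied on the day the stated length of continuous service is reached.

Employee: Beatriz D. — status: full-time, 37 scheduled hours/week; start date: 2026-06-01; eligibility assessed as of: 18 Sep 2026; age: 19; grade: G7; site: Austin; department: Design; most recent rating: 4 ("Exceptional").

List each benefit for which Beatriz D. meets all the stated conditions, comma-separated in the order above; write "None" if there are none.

Service from 2026-06-01 to 18 Sep 2026: 109 days.
Legal Services Plan — status full-time ✗ (requires part-time or temporary) → not eligible.
Employee Assistance Program — status full-time ✓ (not excluded); service 109 days ≥ 12 weeks (≈84 days) ✓; grade G7 ≥ G5 ✓ → eligible.
Life Insurance — status full-time ✓ (not excluded); rating 4 ≥ 2 ✓; age 19 ≥ 18 ✓; dept Design ✗ → not eligible.
Vision Plan — service 109 days < 24 months (≈720 days) ✗ → not eligible.
Gym Reimbursement — service 109 days ≥ 90 days ✓; dept Design ✗ → not eligible.
Adoption Assistance — status full-time ✓; service 109 days ≥ 90 days ✓; 37 hrs/wk ≥ 35 ✓ → eligible.
Stock Option Plan — service 109 days ≥ 30 days ✓; 37 hrs/wk ≥ 35 ✓; site Austin ✗ (not Fresno) → not eligible.

Employee Assistance Program, Adoption Assistance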